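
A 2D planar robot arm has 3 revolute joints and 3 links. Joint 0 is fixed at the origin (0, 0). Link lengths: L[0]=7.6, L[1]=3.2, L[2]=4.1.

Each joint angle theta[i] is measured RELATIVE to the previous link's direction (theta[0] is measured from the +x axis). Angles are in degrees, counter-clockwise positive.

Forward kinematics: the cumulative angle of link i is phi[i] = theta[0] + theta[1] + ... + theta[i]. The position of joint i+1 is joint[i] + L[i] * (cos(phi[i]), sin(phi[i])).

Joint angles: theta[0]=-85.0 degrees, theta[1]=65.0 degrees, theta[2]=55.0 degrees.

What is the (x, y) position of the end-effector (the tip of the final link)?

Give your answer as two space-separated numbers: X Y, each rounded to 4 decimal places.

joint[0] = (0.0000, 0.0000)  (base)
link 0: phi[0] = -85 = -85 deg
  cos(-85 deg) = 0.0872, sin(-85 deg) = -0.9962
  joint[1] = (0.0000, 0.0000) + 7.6 * (0.0872, -0.9962) = (0.0000 + 0.6624, 0.0000 + -7.5711) = (0.6624, -7.5711)
link 1: phi[1] = -85 + 65 = -20 deg
  cos(-20 deg) = 0.9397, sin(-20 deg) = -0.3420
  joint[2] = (0.6624, -7.5711) + 3.2 * (0.9397, -0.3420) = (0.6624 + 3.0070, -7.5711 + -1.0945) = (3.6694, -8.6655)
link 2: phi[2] = -85 + 65 + 55 = 35 deg
  cos(35 deg) = 0.8192, sin(35 deg) = 0.5736
  joint[3] = (3.6694, -8.6655) + 4.1 * (0.8192, 0.5736) = (3.6694 + 3.3585, -8.6655 + 2.3517) = (7.0279, -6.3139)
End effector: (7.0279, -6.3139)

Answer: 7.0279 -6.3139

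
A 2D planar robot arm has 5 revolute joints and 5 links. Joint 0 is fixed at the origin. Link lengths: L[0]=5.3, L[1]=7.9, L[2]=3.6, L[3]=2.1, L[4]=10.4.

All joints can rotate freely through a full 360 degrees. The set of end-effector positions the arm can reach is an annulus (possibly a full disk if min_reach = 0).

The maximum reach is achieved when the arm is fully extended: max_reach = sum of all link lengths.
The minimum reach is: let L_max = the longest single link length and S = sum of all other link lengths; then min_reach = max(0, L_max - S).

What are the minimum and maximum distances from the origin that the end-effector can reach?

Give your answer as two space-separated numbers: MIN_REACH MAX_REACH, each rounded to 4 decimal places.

Link lengths: [5.3, 7.9, 3.6, 2.1, 10.4]
max_reach = 5.3 + 7.9 + 3.6 + 2.1 + 10.4 = 29.3
L_max = max([5.3, 7.9, 3.6, 2.1, 10.4]) = 10.4
S (sum of others) = 29.3 - 10.4 = 18.9
min_reach = max(0, 10.4 - 18.9) = max(0, -8.5) = 0

Answer: 0.0000 29.3000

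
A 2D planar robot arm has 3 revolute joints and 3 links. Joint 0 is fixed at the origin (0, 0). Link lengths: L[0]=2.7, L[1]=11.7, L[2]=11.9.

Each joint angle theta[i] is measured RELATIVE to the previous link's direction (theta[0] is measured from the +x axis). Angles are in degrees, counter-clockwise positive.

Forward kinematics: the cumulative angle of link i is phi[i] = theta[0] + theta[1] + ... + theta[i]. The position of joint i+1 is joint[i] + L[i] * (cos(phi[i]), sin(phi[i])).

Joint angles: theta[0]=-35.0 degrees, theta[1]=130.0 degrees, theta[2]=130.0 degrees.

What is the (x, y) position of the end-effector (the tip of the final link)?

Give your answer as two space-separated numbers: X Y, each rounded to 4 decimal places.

Answer: -7.2226 1.6923

Derivation:
joint[0] = (0.0000, 0.0000)  (base)
link 0: phi[0] = -35 = -35 deg
  cos(-35 deg) = 0.8192, sin(-35 deg) = -0.5736
  joint[1] = (0.0000, 0.0000) + 2.7 * (0.8192, -0.5736) = (0.0000 + 2.2117, 0.0000 + -1.5487) = (2.2117, -1.5487)
link 1: phi[1] = -35 + 130 = 95 deg
  cos(95 deg) = -0.0872, sin(95 deg) = 0.9962
  joint[2] = (2.2117, -1.5487) + 11.7 * (-0.0872, 0.9962) = (2.2117 + -1.0197, -1.5487 + 11.6555) = (1.1920, 10.1068)
link 2: phi[2] = -35 + 130 + 130 = 225 deg
  cos(225 deg) = -0.7071, sin(225 deg) = -0.7071
  joint[3] = (1.1920, 10.1068) + 11.9 * (-0.7071, -0.7071) = (1.1920 + -8.4146, 10.1068 + -8.4146) = (-7.2226, 1.6923)
End effector: (-7.2226, 1.6923)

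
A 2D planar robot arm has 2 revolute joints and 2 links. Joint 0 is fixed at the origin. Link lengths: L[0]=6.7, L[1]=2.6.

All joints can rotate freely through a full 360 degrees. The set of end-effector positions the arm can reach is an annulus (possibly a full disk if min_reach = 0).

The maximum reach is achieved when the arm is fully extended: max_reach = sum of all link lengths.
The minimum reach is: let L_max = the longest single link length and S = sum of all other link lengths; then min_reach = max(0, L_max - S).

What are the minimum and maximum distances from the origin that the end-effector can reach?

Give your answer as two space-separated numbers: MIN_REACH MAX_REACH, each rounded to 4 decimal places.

Answer: 4.1000 9.3000

Derivation:
Link lengths: [6.7, 2.6]
max_reach = 6.7 + 2.6 = 9.3
L_max = max([6.7, 2.6]) = 6.7
S (sum of others) = 9.3 - 6.7 = 2.6
min_reach = max(0, 6.7 - 2.6) = max(0, 4.1) = 4.1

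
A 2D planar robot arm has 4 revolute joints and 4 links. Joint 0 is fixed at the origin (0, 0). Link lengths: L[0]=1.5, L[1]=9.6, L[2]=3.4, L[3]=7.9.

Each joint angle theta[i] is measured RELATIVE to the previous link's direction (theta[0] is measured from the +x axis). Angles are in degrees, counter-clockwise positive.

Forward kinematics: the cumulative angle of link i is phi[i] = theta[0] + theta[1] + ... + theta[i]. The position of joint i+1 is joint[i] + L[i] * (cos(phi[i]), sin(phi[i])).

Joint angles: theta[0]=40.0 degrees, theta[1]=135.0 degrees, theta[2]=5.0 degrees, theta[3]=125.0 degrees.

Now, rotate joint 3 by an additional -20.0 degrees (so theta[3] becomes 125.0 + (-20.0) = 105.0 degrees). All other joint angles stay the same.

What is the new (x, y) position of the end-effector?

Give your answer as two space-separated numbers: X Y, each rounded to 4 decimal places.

joint[0] = (0.0000, 0.0000)  (base)
link 0: phi[0] = 40 = 40 deg
  cos(40 deg) = 0.7660, sin(40 deg) = 0.6428
  joint[1] = (0.0000, 0.0000) + 1.5 * (0.7660, 0.6428) = (0.0000 + 1.1491, 0.0000 + 0.9642) = (1.1491, 0.9642)
link 1: phi[1] = 40 + 135 = 175 deg
  cos(175 deg) = -0.9962, sin(175 deg) = 0.0872
  joint[2] = (1.1491, 0.9642) + 9.6 * (-0.9962, 0.0872) = (1.1491 + -9.5635, 0.9642 + 0.8367) = (-8.4144, 1.8009)
link 2: phi[2] = 40 + 135 + 5 = 180 deg
  cos(180 deg) = -1.0000, sin(180 deg) = 0.0000
  joint[3] = (-8.4144, 1.8009) + 3.4 * (-1.0000, 0.0000) = (-8.4144 + -3.4000, 1.8009 + 0.0000) = (-11.8144, 1.8009)
link 3: phi[3] = 40 + 135 + 5 + 105 = 285 deg
  cos(285 deg) = 0.2588, sin(285 deg) = -0.9659
  joint[4] = (-11.8144, 1.8009) + 7.9 * (0.2588, -0.9659) = (-11.8144 + 2.0447, 1.8009 + -7.6308) = (-9.7697, -5.8299)
End effector: (-9.7697, -5.8299)

Answer: -9.7697 -5.8299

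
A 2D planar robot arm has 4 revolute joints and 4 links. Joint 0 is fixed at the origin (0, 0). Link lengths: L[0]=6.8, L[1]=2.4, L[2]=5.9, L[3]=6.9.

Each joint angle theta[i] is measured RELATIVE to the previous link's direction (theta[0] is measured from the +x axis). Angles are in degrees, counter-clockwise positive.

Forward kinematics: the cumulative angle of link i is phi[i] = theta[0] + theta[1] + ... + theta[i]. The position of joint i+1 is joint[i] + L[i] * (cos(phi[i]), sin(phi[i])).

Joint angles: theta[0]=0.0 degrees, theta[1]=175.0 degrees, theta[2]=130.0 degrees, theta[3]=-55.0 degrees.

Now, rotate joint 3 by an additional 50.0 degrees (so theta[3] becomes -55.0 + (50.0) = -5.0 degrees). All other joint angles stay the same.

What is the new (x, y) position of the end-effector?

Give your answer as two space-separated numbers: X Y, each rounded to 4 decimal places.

Answer: 11.2432 -10.5994

Derivation:
joint[0] = (0.0000, 0.0000)  (base)
link 0: phi[0] = 0 = 0 deg
  cos(0 deg) = 1.0000, sin(0 deg) = 0.0000
  joint[1] = (0.0000, 0.0000) + 6.8 * (1.0000, 0.0000) = (0.0000 + 6.8000, 0.0000 + 0.0000) = (6.8000, 0.0000)
link 1: phi[1] = 0 + 175 = 175 deg
  cos(175 deg) = -0.9962, sin(175 deg) = 0.0872
  joint[2] = (6.8000, 0.0000) + 2.4 * (-0.9962, 0.0872) = (6.8000 + -2.3909, 0.0000 + 0.2092) = (4.4091, 0.2092)
link 2: phi[2] = 0 + 175 + 130 = 305 deg
  cos(305 deg) = 0.5736, sin(305 deg) = -0.8192
  joint[3] = (4.4091, 0.2092) + 5.9 * (0.5736, -0.8192) = (4.4091 + 3.3841, 0.2092 + -4.8330) = (7.7932, -4.6238)
link 3: phi[3] = 0 + 175 + 130 + -5 = 300 deg
  cos(300 deg) = 0.5000, sin(300 deg) = -0.8660
  joint[4] = (7.7932, -4.6238) + 6.9 * (0.5000, -0.8660) = (7.7932 + 3.4500, -4.6238 + -5.9756) = (11.2432, -10.5994)
End effector: (11.2432, -10.5994)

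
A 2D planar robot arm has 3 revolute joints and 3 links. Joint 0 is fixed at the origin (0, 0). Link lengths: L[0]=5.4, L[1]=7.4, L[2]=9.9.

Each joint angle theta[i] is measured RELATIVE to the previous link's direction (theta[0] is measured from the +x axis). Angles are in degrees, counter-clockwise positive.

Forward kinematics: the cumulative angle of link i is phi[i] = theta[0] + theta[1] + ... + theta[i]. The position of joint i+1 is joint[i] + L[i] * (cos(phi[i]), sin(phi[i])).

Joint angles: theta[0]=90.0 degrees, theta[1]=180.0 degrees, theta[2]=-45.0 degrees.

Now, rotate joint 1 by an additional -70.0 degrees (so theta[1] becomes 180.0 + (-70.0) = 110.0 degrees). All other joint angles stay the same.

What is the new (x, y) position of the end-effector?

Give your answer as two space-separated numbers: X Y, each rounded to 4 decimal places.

Answer: -15.9262 7.0530

Derivation:
joint[0] = (0.0000, 0.0000)  (base)
link 0: phi[0] = 90 = 90 deg
  cos(90 deg) = 0.0000, sin(90 deg) = 1.0000
  joint[1] = (0.0000, 0.0000) + 5.4 * (0.0000, 1.0000) = (0.0000 + 0.0000, 0.0000 + 5.4000) = (0.0000, 5.4000)
link 1: phi[1] = 90 + 110 = 200 deg
  cos(200 deg) = -0.9397, sin(200 deg) = -0.3420
  joint[2] = (0.0000, 5.4000) + 7.4 * (-0.9397, -0.3420) = (0.0000 + -6.9537, 5.4000 + -2.5309) = (-6.9537, 2.8691)
link 2: phi[2] = 90 + 110 + -45 = 155 deg
  cos(155 deg) = -0.9063, sin(155 deg) = 0.4226
  joint[3] = (-6.9537, 2.8691) + 9.9 * (-0.9063, 0.4226) = (-6.9537 + -8.9724, 2.8691 + 4.1839) = (-15.9262, 7.0530)
End effector: (-15.9262, 7.0530)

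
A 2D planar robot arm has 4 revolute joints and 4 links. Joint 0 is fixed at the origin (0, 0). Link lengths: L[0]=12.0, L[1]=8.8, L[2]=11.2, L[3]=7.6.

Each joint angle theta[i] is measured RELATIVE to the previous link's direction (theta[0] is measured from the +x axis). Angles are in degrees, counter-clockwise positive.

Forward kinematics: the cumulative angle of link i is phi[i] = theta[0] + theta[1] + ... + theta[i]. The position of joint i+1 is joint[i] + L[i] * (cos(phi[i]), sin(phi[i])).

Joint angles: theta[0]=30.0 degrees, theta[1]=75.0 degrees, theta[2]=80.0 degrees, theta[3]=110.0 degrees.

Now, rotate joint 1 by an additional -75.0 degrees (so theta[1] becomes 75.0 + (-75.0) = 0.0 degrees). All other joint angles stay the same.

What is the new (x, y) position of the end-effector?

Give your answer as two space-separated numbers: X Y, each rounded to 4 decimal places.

Answer: 8.3608 16.0394

Derivation:
joint[0] = (0.0000, 0.0000)  (base)
link 0: phi[0] = 30 = 30 deg
  cos(30 deg) = 0.8660, sin(30 deg) = 0.5000
  joint[1] = (0.0000, 0.0000) + 12 * (0.8660, 0.5000) = (0.0000 + 10.3923, 0.0000 + 6.0000) = (10.3923, 6.0000)
link 1: phi[1] = 30 + 0 = 30 deg
  cos(30 deg) = 0.8660, sin(30 deg) = 0.5000
  joint[2] = (10.3923, 6.0000) + 8.8 * (0.8660, 0.5000) = (10.3923 + 7.6210, 6.0000 + 4.4000) = (18.0133, 10.4000)
link 2: phi[2] = 30 + 0 + 80 = 110 deg
  cos(110 deg) = -0.3420, sin(110 deg) = 0.9397
  joint[3] = (18.0133, 10.4000) + 11.2 * (-0.3420, 0.9397) = (18.0133 + -3.8306, 10.4000 + 10.5246) = (14.1827, 20.9246)
link 3: phi[3] = 30 + 0 + 80 + 110 = 220 deg
  cos(220 deg) = -0.7660, sin(220 deg) = -0.6428
  joint[4] = (14.1827, 20.9246) + 7.6 * (-0.7660, -0.6428) = (14.1827 + -5.8219, 20.9246 + -4.8852) = (8.3608, 16.0394)
End effector: (8.3608, 16.0394)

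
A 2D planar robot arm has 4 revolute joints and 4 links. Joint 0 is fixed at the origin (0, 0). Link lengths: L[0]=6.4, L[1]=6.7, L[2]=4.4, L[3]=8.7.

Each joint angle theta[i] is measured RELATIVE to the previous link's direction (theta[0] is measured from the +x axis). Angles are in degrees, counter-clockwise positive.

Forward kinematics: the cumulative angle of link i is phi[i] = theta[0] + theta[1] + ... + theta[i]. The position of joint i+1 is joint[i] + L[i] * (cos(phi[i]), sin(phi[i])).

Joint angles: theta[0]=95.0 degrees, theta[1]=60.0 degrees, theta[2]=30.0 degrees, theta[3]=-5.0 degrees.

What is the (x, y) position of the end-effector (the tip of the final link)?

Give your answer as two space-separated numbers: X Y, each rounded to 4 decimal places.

joint[0] = (0.0000, 0.0000)  (base)
link 0: phi[0] = 95 = 95 deg
  cos(95 deg) = -0.0872, sin(95 deg) = 0.9962
  joint[1] = (0.0000, 0.0000) + 6.4 * (-0.0872, 0.9962) = (0.0000 + -0.5578, 0.0000 + 6.3756) = (-0.5578, 6.3756)
link 1: phi[1] = 95 + 60 = 155 deg
  cos(155 deg) = -0.9063, sin(155 deg) = 0.4226
  joint[2] = (-0.5578, 6.3756) + 6.7 * (-0.9063, 0.4226) = (-0.5578 + -6.0723, 6.3756 + 2.8315) = (-6.6301, 9.2072)
link 2: phi[2] = 95 + 60 + 30 = 185 deg
  cos(185 deg) = -0.9962, sin(185 deg) = -0.0872
  joint[3] = (-6.6301, 9.2072) + 4.4 * (-0.9962, -0.0872) = (-6.6301 + -4.3833, 9.2072 + -0.3835) = (-11.0133, 8.8237)
link 3: phi[3] = 95 + 60 + 30 + -5 = 180 deg
  cos(180 deg) = -1.0000, sin(180 deg) = 0.0000
  joint[4] = (-11.0133, 8.8237) + 8.7 * (-1.0000, 0.0000) = (-11.0133 + -8.7000, 8.8237 + 0.0000) = (-19.7133, 8.8237)
End effector: (-19.7133, 8.8237)

Answer: -19.7133 8.8237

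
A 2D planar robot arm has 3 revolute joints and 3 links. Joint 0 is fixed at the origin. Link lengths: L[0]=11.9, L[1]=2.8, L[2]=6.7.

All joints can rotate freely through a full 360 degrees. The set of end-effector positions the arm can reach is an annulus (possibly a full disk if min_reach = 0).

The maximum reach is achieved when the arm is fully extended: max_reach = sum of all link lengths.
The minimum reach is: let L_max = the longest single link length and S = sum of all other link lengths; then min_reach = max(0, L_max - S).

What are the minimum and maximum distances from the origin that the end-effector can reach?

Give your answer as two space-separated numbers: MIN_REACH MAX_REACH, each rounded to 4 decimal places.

Answer: 2.4000 21.4000

Derivation:
Link lengths: [11.9, 2.8, 6.7]
max_reach = 11.9 + 2.8 + 6.7 = 21.4
L_max = max([11.9, 2.8, 6.7]) = 11.9
S (sum of others) = 21.4 - 11.9 = 9.5
min_reach = max(0, 11.9 - 9.5) = max(0, 2.4) = 2.4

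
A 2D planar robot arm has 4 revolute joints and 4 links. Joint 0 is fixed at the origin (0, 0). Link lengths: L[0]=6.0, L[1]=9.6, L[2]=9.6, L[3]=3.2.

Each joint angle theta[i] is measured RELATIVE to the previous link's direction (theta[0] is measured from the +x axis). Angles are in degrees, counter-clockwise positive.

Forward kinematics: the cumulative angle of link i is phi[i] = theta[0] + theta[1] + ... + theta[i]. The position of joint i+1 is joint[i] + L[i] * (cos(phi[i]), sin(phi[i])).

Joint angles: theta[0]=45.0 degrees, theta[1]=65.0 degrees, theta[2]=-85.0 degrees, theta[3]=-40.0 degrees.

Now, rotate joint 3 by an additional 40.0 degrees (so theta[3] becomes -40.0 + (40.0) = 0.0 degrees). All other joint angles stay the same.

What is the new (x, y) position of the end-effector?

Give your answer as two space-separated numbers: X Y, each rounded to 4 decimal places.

Answer: 12.5600 18.6732

Derivation:
joint[0] = (0.0000, 0.0000)  (base)
link 0: phi[0] = 45 = 45 deg
  cos(45 deg) = 0.7071, sin(45 deg) = 0.7071
  joint[1] = (0.0000, 0.0000) + 6 * (0.7071, 0.7071) = (0.0000 + 4.2426, 0.0000 + 4.2426) = (4.2426, 4.2426)
link 1: phi[1] = 45 + 65 = 110 deg
  cos(110 deg) = -0.3420, sin(110 deg) = 0.9397
  joint[2] = (4.2426, 4.2426) + 9.6 * (-0.3420, 0.9397) = (4.2426 + -3.2834, 4.2426 + 9.0210) = (0.9592, 13.2637)
link 2: phi[2] = 45 + 65 + -85 = 25 deg
  cos(25 deg) = 0.9063, sin(25 deg) = 0.4226
  joint[3] = (0.9592, 13.2637) + 9.6 * (0.9063, 0.4226) = (0.9592 + 8.7006, 13.2637 + 4.0571) = (9.6598, 17.3208)
link 3: phi[3] = 45 + 65 + -85 + 0 = 25 deg
  cos(25 deg) = 0.9063, sin(25 deg) = 0.4226
  joint[4] = (9.6598, 17.3208) + 3.2 * (0.9063, 0.4226) = (9.6598 + 2.9002, 17.3208 + 1.3524) = (12.5600, 18.6732)
End effector: (12.5600, 18.6732)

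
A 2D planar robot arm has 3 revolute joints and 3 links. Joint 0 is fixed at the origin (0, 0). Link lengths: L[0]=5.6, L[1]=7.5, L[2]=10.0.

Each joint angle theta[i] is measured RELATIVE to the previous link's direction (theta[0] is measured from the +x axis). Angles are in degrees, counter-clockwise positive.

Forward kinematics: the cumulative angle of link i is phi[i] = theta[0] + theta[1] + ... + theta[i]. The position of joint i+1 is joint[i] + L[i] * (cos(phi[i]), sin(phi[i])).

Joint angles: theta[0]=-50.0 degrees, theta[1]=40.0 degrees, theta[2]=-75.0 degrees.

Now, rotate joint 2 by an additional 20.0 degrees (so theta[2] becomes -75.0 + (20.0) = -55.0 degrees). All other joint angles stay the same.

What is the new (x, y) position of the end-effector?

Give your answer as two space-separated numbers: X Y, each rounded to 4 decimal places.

Answer: 15.2119 -14.6553

Derivation:
joint[0] = (0.0000, 0.0000)  (base)
link 0: phi[0] = -50 = -50 deg
  cos(-50 deg) = 0.6428, sin(-50 deg) = -0.7660
  joint[1] = (0.0000, 0.0000) + 5.6 * (0.6428, -0.7660) = (0.0000 + 3.5996, 0.0000 + -4.2898) = (3.5996, -4.2898)
link 1: phi[1] = -50 + 40 = -10 deg
  cos(-10 deg) = 0.9848, sin(-10 deg) = -0.1736
  joint[2] = (3.5996, -4.2898) + 7.5 * (0.9848, -0.1736) = (3.5996 + 7.3861, -4.2898 + -1.3024) = (10.9857, -5.5922)
link 2: phi[2] = -50 + 40 + -55 = -65 deg
  cos(-65 deg) = 0.4226, sin(-65 deg) = -0.9063
  joint[3] = (10.9857, -5.5922) + 10 * (0.4226, -0.9063) = (10.9857 + 4.2262, -5.5922 + -9.0631) = (15.2119, -14.6553)
End effector: (15.2119, -14.6553)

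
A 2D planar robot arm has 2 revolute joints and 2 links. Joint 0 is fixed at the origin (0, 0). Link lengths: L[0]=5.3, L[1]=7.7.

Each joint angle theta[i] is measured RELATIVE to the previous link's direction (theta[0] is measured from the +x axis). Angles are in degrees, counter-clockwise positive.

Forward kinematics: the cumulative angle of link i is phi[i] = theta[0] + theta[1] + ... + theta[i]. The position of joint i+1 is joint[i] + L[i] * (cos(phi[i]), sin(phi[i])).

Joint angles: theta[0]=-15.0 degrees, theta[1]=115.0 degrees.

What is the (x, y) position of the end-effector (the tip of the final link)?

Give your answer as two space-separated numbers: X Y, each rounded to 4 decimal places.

Answer: 3.7823 6.2113

Derivation:
joint[0] = (0.0000, 0.0000)  (base)
link 0: phi[0] = -15 = -15 deg
  cos(-15 deg) = 0.9659, sin(-15 deg) = -0.2588
  joint[1] = (0.0000, 0.0000) + 5.3 * (0.9659, -0.2588) = (0.0000 + 5.1194, 0.0000 + -1.3717) = (5.1194, -1.3717)
link 1: phi[1] = -15 + 115 = 100 deg
  cos(100 deg) = -0.1736, sin(100 deg) = 0.9848
  joint[2] = (5.1194, -1.3717) + 7.7 * (-0.1736, 0.9848) = (5.1194 + -1.3371, -1.3717 + 7.5830) = (3.7823, 6.2113)
End effector: (3.7823, 6.2113)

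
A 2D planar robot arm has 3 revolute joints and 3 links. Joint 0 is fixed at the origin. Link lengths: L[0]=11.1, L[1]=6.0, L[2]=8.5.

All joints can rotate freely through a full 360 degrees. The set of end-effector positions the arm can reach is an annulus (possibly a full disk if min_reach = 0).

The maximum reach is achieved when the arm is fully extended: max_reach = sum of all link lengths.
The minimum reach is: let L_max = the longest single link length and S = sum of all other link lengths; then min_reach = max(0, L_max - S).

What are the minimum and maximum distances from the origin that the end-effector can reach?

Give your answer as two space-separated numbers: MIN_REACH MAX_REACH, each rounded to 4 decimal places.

Link lengths: [11.1, 6.0, 8.5]
max_reach = 11.1 + 6 + 8.5 = 25.6
L_max = max([11.1, 6.0, 8.5]) = 11.1
S (sum of others) = 25.6 - 11.1 = 14.5
min_reach = max(0, 11.1 - 14.5) = max(0, -3.4) = 0

Answer: 0.0000 25.6000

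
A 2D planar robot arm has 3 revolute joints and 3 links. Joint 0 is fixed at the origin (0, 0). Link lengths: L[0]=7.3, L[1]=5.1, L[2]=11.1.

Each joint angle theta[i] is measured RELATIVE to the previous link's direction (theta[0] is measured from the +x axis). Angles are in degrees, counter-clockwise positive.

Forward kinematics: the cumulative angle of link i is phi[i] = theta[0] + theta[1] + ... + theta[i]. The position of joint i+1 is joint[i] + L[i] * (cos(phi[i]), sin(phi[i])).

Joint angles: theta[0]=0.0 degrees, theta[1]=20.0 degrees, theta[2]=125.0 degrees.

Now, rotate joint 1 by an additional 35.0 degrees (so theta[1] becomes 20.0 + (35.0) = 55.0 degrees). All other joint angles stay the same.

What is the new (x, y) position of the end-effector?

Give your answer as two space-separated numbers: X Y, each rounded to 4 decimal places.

Answer: -0.8748 4.1777

Derivation:
joint[0] = (0.0000, 0.0000)  (base)
link 0: phi[0] = 0 = 0 deg
  cos(0 deg) = 1.0000, sin(0 deg) = 0.0000
  joint[1] = (0.0000, 0.0000) + 7.3 * (1.0000, 0.0000) = (0.0000 + 7.3000, 0.0000 + 0.0000) = (7.3000, 0.0000)
link 1: phi[1] = 0 + 55 = 55 deg
  cos(55 deg) = 0.5736, sin(55 deg) = 0.8192
  joint[2] = (7.3000, 0.0000) + 5.1 * (0.5736, 0.8192) = (7.3000 + 2.9252, 0.0000 + 4.1777) = (10.2252, 4.1777)
link 2: phi[2] = 0 + 55 + 125 = 180 deg
  cos(180 deg) = -1.0000, sin(180 deg) = 0.0000
  joint[3] = (10.2252, 4.1777) + 11.1 * (-1.0000, 0.0000) = (10.2252 + -11.1000, 4.1777 + 0.0000) = (-0.8748, 4.1777)
End effector: (-0.8748, 4.1777)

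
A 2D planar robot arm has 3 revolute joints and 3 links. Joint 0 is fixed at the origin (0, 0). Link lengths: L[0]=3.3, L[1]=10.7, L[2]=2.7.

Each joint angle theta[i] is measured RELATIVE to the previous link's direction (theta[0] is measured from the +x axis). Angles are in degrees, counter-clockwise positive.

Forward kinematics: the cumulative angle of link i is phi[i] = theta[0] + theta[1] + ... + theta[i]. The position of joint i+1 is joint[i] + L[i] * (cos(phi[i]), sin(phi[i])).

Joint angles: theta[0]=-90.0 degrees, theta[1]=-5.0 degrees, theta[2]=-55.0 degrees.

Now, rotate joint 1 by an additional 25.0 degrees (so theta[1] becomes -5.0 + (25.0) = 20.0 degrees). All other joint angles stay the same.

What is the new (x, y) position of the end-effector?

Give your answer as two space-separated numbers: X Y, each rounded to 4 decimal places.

joint[0] = (0.0000, 0.0000)  (base)
link 0: phi[0] = -90 = -90 deg
  cos(-90 deg) = 0.0000, sin(-90 deg) = -1.0000
  joint[1] = (0.0000, 0.0000) + 3.3 * (0.0000, -1.0000) = (0.0000 + 0.0000, 0.0000 + -3.3000) = (0.0000, -3.3000)
link 1: phi[1] = -90 + 20 = -70 deg
  cos(-70 deg) = 0.3420, sin(-70 deg) = -0.9397
  joint[2] = (0.0000, -3.3000) + 10.7 * (0.3420, -0.9397) = (0.0000 + 3.6596, -3.3000 + -10.0547) = (3.6596, -13.3547)
link 2: phi[2] = -90 + 20 + -55 = -125 deg
  cos(-125 deg) = -0.5736, sin(-125 deg) = -0.8192
  joint[3] = (3.6596, -13.3547) + 2.7 * (-0.5736, -0.8192) = (3.6596 + -1.5487, -13.3547 + -2.2117) = (2.1110, -15.5664)
End effector: (2.1110, -15.5664)

Answer: 2.1110 -15.5664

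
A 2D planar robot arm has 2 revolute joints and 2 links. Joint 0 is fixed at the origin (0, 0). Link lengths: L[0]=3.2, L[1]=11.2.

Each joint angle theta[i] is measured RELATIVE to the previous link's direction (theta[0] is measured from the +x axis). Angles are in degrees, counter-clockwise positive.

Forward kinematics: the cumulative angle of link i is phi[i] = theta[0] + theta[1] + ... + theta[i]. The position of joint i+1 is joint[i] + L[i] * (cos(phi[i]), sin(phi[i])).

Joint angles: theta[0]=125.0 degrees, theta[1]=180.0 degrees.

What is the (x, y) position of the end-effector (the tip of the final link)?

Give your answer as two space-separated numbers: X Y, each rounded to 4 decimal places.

joint[0] = (0.0000, 0.0000)  (base)
link 0: phi[0] = 125 = 125 deg
  cos(125 deg) = -0.5736, sin(125 deg) = 0.8192
  joint[1] = (0.0000, 0.0000) + 3.2 * (-0.5736, 0.8192) = (0.0000 + -1.8354, 0.0000 + 2.6213) = (-1.8354, 2.6213)
link 1: phi[1] = 125 + 180 = 305 deg
  cos(305 deg) = 0.5736, sin(305 deg) = -0.8192
  joint[2] = (-1.8354, 2.6213) + 11.2 * (0.5736, -0.8192) = (-1.8354 + 6.4241, 2.6213 + -9.1745) = (4.5886, -6.5532)
End effector: (4.5886, -6.5532)

Answer: 4.5886 -6.5532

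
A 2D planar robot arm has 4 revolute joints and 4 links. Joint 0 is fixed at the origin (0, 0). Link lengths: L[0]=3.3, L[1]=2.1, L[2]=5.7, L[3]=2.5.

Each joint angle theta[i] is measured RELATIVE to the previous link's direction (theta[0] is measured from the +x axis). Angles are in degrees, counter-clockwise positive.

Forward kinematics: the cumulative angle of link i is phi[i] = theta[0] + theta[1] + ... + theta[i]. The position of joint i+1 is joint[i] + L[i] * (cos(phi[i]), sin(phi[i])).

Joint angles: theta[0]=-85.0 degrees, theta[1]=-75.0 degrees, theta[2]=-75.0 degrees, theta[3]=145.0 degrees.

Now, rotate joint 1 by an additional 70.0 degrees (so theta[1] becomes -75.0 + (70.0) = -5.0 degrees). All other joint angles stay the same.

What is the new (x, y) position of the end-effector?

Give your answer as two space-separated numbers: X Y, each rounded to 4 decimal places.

Answer: -2.8689 -7.7178

Derivation:
joint[0] = (0.0000, 0.0000)  (base)
link 0: phi[0] = -85 = -85 deg
  cos(-85 deg) = 0.0872, sin(-85 deg) = -0.9962
  joint[1] = (0.0000, 0.0000) + 3.3 * (0.0872, -0.9962) = (0.0000 + 0.2876, 0.0000 + -3.2874) = (0.2876, -3.2874)
link 1: phi[1] = -85 + -5 = -90 deg
  cos(-90 deg) = 0.0000, sin(-90 deg) = -1.0000
  joint[2] = (0.2876, -3.2874) + 2.1 * (0.0000, -1.0000) = (0.2876 + 0.0000, -3.2874 + -2.1000) = (0.2876, -5.3874)
link 2: phi[2] = -85 + -5 + -75 = -165 deg
  cos(-165 deg) = -0.9659, sin(-165 deg) = -0.2588
  joint[3] = (0.2876, -5.3874) + 5.7 * (-0.9659, -0.2588) = (0.2876 + -5.5058, -5.3874 + -1.4753) = (-5.2182, -6.8627)
link 3: phi[3] = -85 + -5 + -75 + 145 = -20 deg
  cos(-20 deg) = 0.9397, sin(-20 deg) = -0.3420
  joint[4] = (-5.2182, -6.8627) + 2.5 * (0.9397, -0.3420) = (-5.2182 + 2.3492, -6.8627 + -0.8551) = (-2.8689, -7.7178)
End effector: (-2.8689, -7.7178)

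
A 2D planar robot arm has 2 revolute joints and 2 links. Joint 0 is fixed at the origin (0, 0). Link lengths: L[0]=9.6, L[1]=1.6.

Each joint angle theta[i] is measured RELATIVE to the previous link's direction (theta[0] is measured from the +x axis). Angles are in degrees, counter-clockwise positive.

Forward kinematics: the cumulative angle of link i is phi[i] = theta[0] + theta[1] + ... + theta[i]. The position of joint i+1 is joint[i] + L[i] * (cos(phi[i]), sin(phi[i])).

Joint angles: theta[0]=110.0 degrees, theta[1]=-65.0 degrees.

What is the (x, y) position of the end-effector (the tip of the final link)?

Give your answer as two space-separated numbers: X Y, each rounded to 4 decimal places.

joint[0] = (0.0000, 0.0000)  (base)
link 0: phi[0] = 110 = 110 deg
  cos(110 deg) = -0.3420, sin(110 deg) = 0.9397
  joint[1] = (0.0000, 0.0000) + 9.6 * (-0.3420, 0.9397) = (0.0000 + -3.2834, 0.0000 + 9.0210) = (-3.2834, 9.0210)
link 1: phi[1] = 110 + -65 = 45 deg
  cos(45 deg) = 0.7071, sin(45 deg) = 0.7071
  joint[2] = (-3.2834, 9.0210) + 1.6 * (0.7071, 0.7071) = (-3.2834 + 1.1314, 9.0210 + 1.1314) = (-2.1520, 10.1524)
End effector: (-2.1520, 10.1524)

Answer: -2.1520 10.1524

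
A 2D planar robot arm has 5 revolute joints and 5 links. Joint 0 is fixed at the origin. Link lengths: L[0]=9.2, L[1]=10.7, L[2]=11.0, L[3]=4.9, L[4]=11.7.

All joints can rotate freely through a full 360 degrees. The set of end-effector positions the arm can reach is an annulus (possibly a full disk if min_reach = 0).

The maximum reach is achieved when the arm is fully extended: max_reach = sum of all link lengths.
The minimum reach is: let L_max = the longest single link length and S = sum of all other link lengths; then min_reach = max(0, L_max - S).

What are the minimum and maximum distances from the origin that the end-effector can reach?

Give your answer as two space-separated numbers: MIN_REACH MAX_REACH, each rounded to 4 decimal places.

Answer: 0.0000 47.5000

Derivation:
Link lengths: [9.2, 10.7, 11.0, 4.9, 11.7]
max_reach = 9.2 + 10.7 + 11 + 4.9 + 11.7 = 47.5
L_max = max([9.2, 10.7, 11.0, 4.9, 11.7]) = 11.7
S (sum of others) = 47.5 - 11.7 = 35.8
min_reach = max(0, 11.7 - 35.8) = max(0, -24.1) = 0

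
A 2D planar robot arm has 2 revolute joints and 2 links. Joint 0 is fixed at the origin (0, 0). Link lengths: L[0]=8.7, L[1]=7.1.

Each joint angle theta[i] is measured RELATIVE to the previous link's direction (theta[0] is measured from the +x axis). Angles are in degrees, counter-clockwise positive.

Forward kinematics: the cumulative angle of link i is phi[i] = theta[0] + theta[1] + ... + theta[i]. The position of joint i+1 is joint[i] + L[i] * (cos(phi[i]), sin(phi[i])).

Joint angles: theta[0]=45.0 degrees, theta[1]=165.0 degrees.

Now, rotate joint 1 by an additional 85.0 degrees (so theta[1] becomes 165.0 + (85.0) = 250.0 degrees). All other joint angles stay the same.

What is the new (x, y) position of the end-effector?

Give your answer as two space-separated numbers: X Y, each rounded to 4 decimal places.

Answer: 9.1524 -0.2830

Derivation:
joint[0] = (0.0000, 0.0000)  (base)
link 0: phi[0] = 45 = 45 deg
  cos(45 deg) = 0.7071, sin(45 deg) = 0.7071
  joint[1] = (0.0000, 0.0000) + 8.7 * (0.7071, 0.7071) = (0.0000 + 6.1518, 0.0000 + 6.1518) = (6.1518, 6.1518)
link 1: phi[1] = 45 + 250 = 295 deg
  cos(295 deg) = 0.4226, sin(295 deg) = -0.9063
  joint[2] = (6.1518, 6.1518) + 7.1 * (0.4226, -0.9063) = (6.1518 + 3.0006, 6.1518 + -6.4348) = (9.1524, -0.2830)
End effector: (9.1524, -0.2830)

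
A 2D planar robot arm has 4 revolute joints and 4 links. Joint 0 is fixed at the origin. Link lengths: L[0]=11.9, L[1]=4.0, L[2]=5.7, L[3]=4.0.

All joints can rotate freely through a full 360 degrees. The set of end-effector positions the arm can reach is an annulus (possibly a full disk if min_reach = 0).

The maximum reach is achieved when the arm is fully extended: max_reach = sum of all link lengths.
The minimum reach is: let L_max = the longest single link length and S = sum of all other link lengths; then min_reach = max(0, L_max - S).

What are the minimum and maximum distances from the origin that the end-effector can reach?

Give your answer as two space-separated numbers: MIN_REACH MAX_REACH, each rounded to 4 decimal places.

Answer: 0.0000 25.6000

Derivation:
Link lengths: [11.9, 4.0, 5.7, 4.0]
max_reach = 11.9 + 4 + 5.7 + 4 = 25.6
L_max = max([11.9, 4.0, 5.7, 4.0]) = 11.9
S (sum of others) = 25.6 - 11.9 = 13.7
min_reach = max(0, 11.9 - 13.7) = max(0, -1.8) = 0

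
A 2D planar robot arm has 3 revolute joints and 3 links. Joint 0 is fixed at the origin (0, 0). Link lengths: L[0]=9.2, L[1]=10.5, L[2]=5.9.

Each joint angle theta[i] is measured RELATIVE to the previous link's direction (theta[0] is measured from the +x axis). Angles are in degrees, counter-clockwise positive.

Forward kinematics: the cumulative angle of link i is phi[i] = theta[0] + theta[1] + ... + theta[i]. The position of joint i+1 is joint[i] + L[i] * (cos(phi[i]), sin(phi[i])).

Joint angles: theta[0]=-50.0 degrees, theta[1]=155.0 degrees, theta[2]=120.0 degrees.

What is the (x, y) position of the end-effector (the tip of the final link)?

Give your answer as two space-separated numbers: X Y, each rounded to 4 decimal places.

joint[0] = (0.0000, 0.0000)  (base)
link 0: phi[0] = -50 = -50 deg
  cos(-50 deg) = 0.6428, sin(-50 deg) = -0.7660
  joint[1] = (0.0000, 0.0000) + 9.2 * (0.6428, -0.7660) = (0.0000 + 5.9136, 0.0000 + -7.0476) = (5.9136, -7.0476)
link 1: phi[1] = -50 + 155 = 105 deg
  cos(105 deg) = -0.2588, sin(105 deg) = 0.9659
  joint[2] = (5.9136, -7.0476) + 10.5 * (-0.2588, 0.9659) = (5.9136 + -2.7176, -7.0476 + 10.1422) = (3.1960, 3.0946)
link 2: phi[2] = -50 + 155 + 120 = 225 deg
  cos(225 deg) = -0.7071, sin(225 deg) = -0.7071
  joint[3] = (3.1960, 3.0946) + 5.9 * (-0.7071, -0.7071) = (3.1960 + -4.1719, 3.0946 + -4.1719) = (-0.9759, -1.0773)
End effector: (-0.9759, -1.0773)

Answer: -0.9759 -1.0773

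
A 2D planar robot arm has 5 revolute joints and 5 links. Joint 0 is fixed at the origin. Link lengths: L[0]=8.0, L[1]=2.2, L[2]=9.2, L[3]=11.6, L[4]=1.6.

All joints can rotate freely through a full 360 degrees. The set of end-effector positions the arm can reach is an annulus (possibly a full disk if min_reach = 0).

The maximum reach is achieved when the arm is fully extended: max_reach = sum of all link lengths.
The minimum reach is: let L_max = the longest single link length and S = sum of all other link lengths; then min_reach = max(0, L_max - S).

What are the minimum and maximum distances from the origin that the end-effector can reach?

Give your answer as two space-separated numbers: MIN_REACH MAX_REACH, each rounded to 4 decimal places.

Answer: 0.0000 32.6000

Derivation:
Link lengths: [8.0, 2.2, 9.2, 11.6, 1.6]
max_reach = 8 + 2.2 + 9.2 + 11.6 + 1.6 = 32.6
L_max = max([8.0, 2.2, 9.2, 11.6, 1.6]) = 11.6
S (sum of others) = 32.6 - 11.6 = 21
min_reach = max(0, 11.6 - 21) = max(0, -9.4) = 0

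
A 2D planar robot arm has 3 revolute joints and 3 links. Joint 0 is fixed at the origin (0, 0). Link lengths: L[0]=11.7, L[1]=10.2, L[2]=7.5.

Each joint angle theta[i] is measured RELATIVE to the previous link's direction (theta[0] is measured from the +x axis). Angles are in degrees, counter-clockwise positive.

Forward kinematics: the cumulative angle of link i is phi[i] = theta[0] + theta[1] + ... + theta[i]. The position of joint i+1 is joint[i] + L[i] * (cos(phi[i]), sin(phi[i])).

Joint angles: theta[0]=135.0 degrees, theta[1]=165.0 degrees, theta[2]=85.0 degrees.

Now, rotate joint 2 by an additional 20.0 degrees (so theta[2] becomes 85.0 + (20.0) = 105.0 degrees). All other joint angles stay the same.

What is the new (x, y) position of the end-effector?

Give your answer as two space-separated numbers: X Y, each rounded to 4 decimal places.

Answer: 2.1302 4.7430

Derivation:
joint[0] = (0.0000, 0.0000)  (base)
link 0: phi[0] = 135 = 135 deg
  cos(135 deg) = -0.7071, sin(135 deg) = 0.7071
  joint[1] = (0.0000, 0.0000) + 11.7 * (-0.7071, 0.7071) = (0.0000 + -8.2731, 0.0000 + 8.2731) = (-8.2731, 8.2731)
link 1: phi[1] = 135 + 165 = 300 deg
  cos(300 deg) = 0.5000, sin(300 deg) = -0.8660
  joint[2] = (-8.2731, 8.2731) + 10.2 * (0.5000, -0.8660) = (-8.2731 + 5.1000, 8.2731 + -8.8335) = (-3.1731, -0.5603)
link 2: phi[2] = 135 + 165 + 105 = 405 deg
  cos(405 deg) = 0.7071, sin(405 deg) = 0.7071
  joint[3] = (-3.1731, -0.5603) + 7.5 * (0.7071, 0.7071) = (-3.1731 + 5.3033, -0.5603 + 5.3033) = (2.1302, 4.7430)
End effector: (2.1302, 4.7430)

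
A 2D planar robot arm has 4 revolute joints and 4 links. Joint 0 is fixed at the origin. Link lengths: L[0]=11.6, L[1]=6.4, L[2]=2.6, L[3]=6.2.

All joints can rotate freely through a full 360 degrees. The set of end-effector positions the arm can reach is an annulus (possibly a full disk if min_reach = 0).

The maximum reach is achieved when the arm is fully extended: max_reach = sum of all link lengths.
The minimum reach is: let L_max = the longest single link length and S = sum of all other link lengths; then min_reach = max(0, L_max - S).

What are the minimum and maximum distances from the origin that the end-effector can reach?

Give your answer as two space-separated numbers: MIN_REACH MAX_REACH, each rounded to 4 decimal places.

Answer: 0.0000 26.8000

Derivation:
Link lengths: [11.6, 6.4, 2.6, 6.2]
max_reach = 11.6 + 6.4 + 2.6 + 6.2 = 26.8
L_max = max([11.6, 6.4, 2.6, 6.2]) = 11.6
S (sum of others) = 26.8 - 11.6 = 15.2
min_reach = max(0, 11.6 - 15.2) = max(0, -3.6) = 0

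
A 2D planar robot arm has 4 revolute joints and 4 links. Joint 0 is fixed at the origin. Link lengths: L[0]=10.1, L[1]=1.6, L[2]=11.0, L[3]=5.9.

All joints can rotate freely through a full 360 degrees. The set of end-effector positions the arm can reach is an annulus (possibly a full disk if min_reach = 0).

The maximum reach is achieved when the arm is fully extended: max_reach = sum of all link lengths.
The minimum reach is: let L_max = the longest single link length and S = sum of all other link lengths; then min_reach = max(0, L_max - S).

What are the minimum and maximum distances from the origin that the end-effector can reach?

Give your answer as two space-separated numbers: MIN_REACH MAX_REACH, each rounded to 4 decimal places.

Link lengths: [10.1, 1.6, 11.0, 5.9]
max_reach = 10.1 + 1.6 + 11 + 5.9 = 28.6
L_max = max([10.1, 1.6, 11.0, 5.9]) = 11
S (sum of others) = 28.6 - 11 = 17.6
min_reach = max(0, 11 - 17.6) = max(0, -6.6) = 0

Answer: 0.0000 28.6000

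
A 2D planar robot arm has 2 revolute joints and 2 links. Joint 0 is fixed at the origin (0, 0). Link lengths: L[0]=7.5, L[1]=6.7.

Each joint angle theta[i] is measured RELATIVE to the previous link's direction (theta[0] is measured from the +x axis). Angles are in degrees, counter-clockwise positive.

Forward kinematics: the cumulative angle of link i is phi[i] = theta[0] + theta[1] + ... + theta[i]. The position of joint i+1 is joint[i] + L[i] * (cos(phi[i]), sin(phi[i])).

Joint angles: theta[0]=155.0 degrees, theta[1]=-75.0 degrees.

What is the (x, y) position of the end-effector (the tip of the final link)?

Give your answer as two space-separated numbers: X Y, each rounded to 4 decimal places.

Answer: -5.6339 9.7678

Derivation:
joint[0] = (0.0000, 0.0000)  (base)
link 0: phi[0] = 155 = 155 deg
  cos(155 deg) = -0.9063, sin(155 deg) = 0.4226
  joint[1] = (0.0000, 0.0000) + 7.5 * (-0.9063, 0.4226) = (0.0000 + -6.7973, 0.0000 + 3.1696) = (-6.7973, 3.1696)
link 1: phi[1] = 155 + -75 = 80 deg
  cos(80 deg) = 0.1736, sin(80 deg) = 0.9848
  joint[2] = (-6.7973, 3.1696) + 6.7 * (0.1736, 0.9848) = (-6.7973 + 1.1634, 3.1696 + 6.5982) = (-5.6339, 9.7678)
End effector: (-5.6339, 9.7678)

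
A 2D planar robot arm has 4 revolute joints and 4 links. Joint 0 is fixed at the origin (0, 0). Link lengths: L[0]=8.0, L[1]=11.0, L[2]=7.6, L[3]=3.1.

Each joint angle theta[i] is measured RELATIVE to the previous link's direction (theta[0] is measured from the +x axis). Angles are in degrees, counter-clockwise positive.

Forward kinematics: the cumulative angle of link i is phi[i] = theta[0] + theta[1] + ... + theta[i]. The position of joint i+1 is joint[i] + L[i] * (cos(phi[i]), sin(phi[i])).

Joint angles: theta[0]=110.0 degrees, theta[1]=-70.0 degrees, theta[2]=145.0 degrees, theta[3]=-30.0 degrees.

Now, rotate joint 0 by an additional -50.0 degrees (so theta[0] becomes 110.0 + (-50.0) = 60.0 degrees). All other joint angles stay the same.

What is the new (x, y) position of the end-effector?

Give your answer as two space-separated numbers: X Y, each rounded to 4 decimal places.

joint[0] = (0.0000, 0.0000)  (base)
link 0: phi[0] = 60 = 60 deg
  cos(60 deg) = 0.5000, sin(60 deg) = 0.8660
  joint[1] = (0.0000, 0.0000) + 8 * (0.5000, 0.8660) = (0.0000 + 4.0000, 0.0000 + 6.9282) = (4.0000, 6.9282)
link 1: phi[1] = 60 + -70 = -10 deg
  cos(-10 deg) = 0.9848, sin(-10 deg) = -0.1736
  joint[2] = (4.0000, 6.9282) + 11 * (0.9848, -0.1736) = (4.0000 + 10.8329, 6.9282 + -1.9101) = (14.8329, 5.0181)
link 2: phi[2] = 60 + -70 + 145 = 135 deg
  cos(135 deg) = -0.7071, sin(135 deg) = 0.7071
  joint[3] = (14.8329, 5.0181) + 7.6 * (-0.7071, 0.7071) = (14.8329 + -5.3740, 5.0181 + 5.3740) = (9.4589, 10.3921)
link 3: phi[3] = 60 + -70 + 145 + -30 = 105 deg
  cos(105 deg) = -0.2588, sin(105 deg) = 0.9659
  joint[4] = (9.4589, 10.3921) + 3.1 * (-0.2588, 0.9659) = (9.4589 + -0.8023, 10.3921 + 2.9944) = (8.6565, 13.3865)
End effector: (8.6565, 13.3865)

Answer: 8.6565 13.3865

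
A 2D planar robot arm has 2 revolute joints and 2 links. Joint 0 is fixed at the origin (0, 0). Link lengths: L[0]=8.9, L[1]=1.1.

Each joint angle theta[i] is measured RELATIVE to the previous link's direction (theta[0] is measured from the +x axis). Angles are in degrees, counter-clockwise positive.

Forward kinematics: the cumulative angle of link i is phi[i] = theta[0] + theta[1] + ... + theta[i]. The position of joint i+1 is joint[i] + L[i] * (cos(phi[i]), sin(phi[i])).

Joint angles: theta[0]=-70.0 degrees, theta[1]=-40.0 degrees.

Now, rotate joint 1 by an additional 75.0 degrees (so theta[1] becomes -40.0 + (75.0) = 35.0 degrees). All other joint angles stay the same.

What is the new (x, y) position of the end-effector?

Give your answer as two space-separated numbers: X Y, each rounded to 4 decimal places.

Answer: 3.9450 -8.9942

Derivation:
joint[0] = (0.0000, 0.0000)  (base)
link 0: phi[0] = -70 = -70 deg
  cos(-70 deg) = 0.3420, sin(-70 deg) = -0.9397
  joint[1] = (0.0000, 0.0000) + 8.9 * (0.3420, -0.9397) = (0.0000 + 3.0440, 0.0000 + -8.3633) = (3.0440, -8.3633)
link 1: phi[1] = -70 + 35 = -35 deg
  cos(-35 deg) = 0.8192, sin(-35 deg) = -0.5736
  joint[2] = (3.0440, -8.3633) + 1.1 * (0.8192, -0.5736) = (3.0440 + 0.9011, -8.3633 + -0.6309) = (3.9450, -8.9942)
End effector: (3.9450, -8.9942)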